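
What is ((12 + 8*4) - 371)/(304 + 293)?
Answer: -109/199 ≈ -0.54774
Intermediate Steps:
((12 + 8*4) - 371)/(304 + 293) = ((12 + 32) - 371)/597 = (44 - 371)*(1/597) = -327*1/597 = -109/199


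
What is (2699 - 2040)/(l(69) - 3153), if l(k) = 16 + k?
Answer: -659/3068 ≈ -0.21480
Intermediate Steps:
(2699 - 2040)/(l(69) - 3153) = (2699 - 2040)/((16 + 69) - 3153) = 659/(85 - 3153) = 659/(-3068) = 659*(-1/3068) = -659/3068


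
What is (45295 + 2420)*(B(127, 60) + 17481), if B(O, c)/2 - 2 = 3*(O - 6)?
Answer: 868937865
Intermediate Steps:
B(O, c) = -32 + 6*O (B(O, c) = 4 + 2*(3*(O - 6)) = 4 + 2*(3*(-6 + O)) = 4 + 2*(-18 + 3*O) = 4 + (-36 + 6*O) = -32 + 6*O)
(45295 + 2420)*(B(127, 60) + 17481) = (45295 + 2420)*((-32 + 6*127) + 17481) = 47715*((-32 + 762) + 17481) = 47715*(730 + 17481) = 47715*18211 = 868937865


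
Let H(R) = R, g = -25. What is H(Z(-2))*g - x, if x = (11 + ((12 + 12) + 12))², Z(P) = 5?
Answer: -2334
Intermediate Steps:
x = 2209 (x = (11 + (24 + 12))² = (11 + 36)² = 47² = 2209)
H(Z(-2))*g - x = 5*(-25) - 1*2209 = -125 - 2209 = -2334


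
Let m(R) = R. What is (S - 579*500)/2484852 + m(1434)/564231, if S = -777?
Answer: -17802222691/155781169868 ≈ -0.11428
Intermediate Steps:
(S - 579*500)/2484852 + m(1434)/564231 = (-777 - 579*500)/2484852 + 1434/564231 = (-777 - 289500)*(1/2484852) + 1434*(1/564231) = -290277*1/2484852 + 478/188077 = -96759/828284 + 478/188077 = -17802222691/155781169868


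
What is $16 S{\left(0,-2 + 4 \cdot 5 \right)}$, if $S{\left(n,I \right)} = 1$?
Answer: $16$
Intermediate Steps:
$16 S{\left(0,-2 + 4 \cdot 5 \right)} = 16 \cdot 1 = 16$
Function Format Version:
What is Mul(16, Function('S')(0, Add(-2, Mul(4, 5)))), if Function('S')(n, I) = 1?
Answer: 16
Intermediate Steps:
Mul(16, Function('S')(0, Add(-2, Mul(4, 5)))) = Mul(16, 1) = 16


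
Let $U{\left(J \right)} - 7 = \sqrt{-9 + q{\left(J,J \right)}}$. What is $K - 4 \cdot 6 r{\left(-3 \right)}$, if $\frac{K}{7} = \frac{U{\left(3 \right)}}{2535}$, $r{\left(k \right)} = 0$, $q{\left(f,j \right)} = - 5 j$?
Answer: $\frac{49}{2535} + \frac{14 i \sqrt{6}}{2535} \approx 0.019329 + 0.013528 i$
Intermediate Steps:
$U{\left(J \right)} = 7 + \sqrt{-9 - 5 J}$
$K = \frac{49}{2535} + \frac{14 i \sqrt{6}}{2535}$ ($K = 7 \frac{7 + \sqrt{-9 - 15}}{2535} = 7 \left(7 + \sqrt{-9 - 15}\right) \frac{1}{2535} = 7 \left(7 + \sqrt{-24}\right) \frac{1}{2535} = 7 \left(7 + 2 i \sqrt{6}\right) \frac{1}{2535} = 7 \left(\frac{7}{2535} + \frac{2 i \sqrt{6}}{2535}\right) = \frac{49}{2535} + \frac{14 i \sqrt{6}}{2535} \approx 0.019329 + 0.013528 i$)
$K - 4 \cdot 6 r{\left(-3 \right)} = \left(\frac{49}{2535} + \frac{14 i \sqrt{6}}{2535}\right) - 4 \cdot 6 \cdot 0 = \left(\frac{49}{2535} + \frac{14 i \sqrt{6}}{2535}\right) - 24 \cdot 0 = \left(\frac{49}{2535} + \frac{14 i \sqrt{6}}{2535}\right) - 0 = \left(\frac{49}{2535} + \frac{14 i \sqrt{6}}{2535}\right) + 0 = \frac{49}{2535} + \frac{14 i \sqrt{6}}{2535}$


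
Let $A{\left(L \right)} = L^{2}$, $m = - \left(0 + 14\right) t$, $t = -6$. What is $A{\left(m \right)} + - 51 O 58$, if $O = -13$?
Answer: $45510$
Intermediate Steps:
$m = 84$ ($m = - \left(0 + 14\right) \left(-6\right) = - 14 \left(-6\right) = \left(-1\right) \left(-84\right) = 84$)
$A{\left(m \right)} + - 51 O 58 = 84^{2} + \left(-51\right) \left(-13\right) 58 = 7056 + 663 \cdot 58 = 7056 + 38454 = 45510$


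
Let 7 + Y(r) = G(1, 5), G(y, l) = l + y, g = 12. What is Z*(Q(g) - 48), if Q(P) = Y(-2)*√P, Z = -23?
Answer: 1104 + 46*√3 ≈ 1183.7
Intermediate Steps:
Y(r) = -1 (Y(r) = -7 + (5 + 1) = -7 + 6 = -1)
Q(P) = -√P
Z*(Q(g) - 48) = -23*(-√12 - 48) = -23*(-2*√3 - 48) = -23*(-48 - 2*√3) = 1104 + 46*√3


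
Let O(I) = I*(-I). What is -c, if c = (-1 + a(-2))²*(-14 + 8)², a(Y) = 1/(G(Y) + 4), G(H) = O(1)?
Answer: -16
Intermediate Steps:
O(I) = -I²
G(H) = -1 (G(H) = -1*1² = -1*1 = -1)
a(Y) = ⅓ (a(Y) = 1/(-1 + 4) = 1/3 = ⅓)
c = 16 (c = (-1 + ⅓)²*(-14 + 8)² = (-⅔)²*(-6)² = (4/9)*36 = 16)
-c = -1*16 = -16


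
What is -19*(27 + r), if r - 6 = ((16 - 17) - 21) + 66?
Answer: -1463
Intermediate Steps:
r = 50 (r = 6 + (((16 - 17) - 21) + 66) = 6 + ((-1 - 21) + 66) = 6 + (-22 + 66) = 6 + 44 = 50)
-19*(27 + r) = -19*(27 + 50) = -19*77 = -1463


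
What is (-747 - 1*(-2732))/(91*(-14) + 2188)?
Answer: 1985/914 ≈ 2.1718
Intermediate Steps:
(-747 - 1*(-2732))/(91*(-14) + 2188) = (-747 + 2732)/(-1274 + 2188) = 1985/914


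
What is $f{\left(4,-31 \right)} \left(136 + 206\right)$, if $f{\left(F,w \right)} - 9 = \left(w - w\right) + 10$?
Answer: $6498$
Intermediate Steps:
$f{\left(F,w \right)} = 19$ ($f{\left(F,w \right)} = 9 + \left(\left(w - w\right) + 10\right) = 9 + \left(0 + 10\right) = 9 + 10 = 19$)
$f{\left(4,-31 \right)} \left(136 + 206\right) = 19 \left(136 + 206\right) = 19 \cdot 342 = 6498$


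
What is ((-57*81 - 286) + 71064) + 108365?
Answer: 174526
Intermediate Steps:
((-57*81 - 286) + 71064) + 108365 = ((-4617 - 286) + 71064) + 108365 = (-4903 + 71064) + 108365 = 66161 + 108365 = 174526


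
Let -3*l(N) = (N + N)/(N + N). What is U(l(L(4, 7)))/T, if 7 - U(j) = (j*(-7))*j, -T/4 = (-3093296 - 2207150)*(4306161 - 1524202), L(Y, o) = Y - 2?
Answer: 35/265421222166852 ≈ 1.3187e-13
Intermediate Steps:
L(Y, o) = -2 + Y
l(N) = -⅓ (l(N) = -(N + N)/(3*(N + N)) = -2*N/(3*(2*N)) = -2*N*1/(2*N)/3 = -⅓*1 = -⅓)
T = 58982493814856 (T = -4*(-3093296 - 2207150)*(4306161 - 1524202) = -(-21201784)*2781959 = -4*(-14745623453714) = 58982493814856)
U(j) = 7 + 7*j² (U(j) = 7 - j*(-7)*j = 7 - (-7*j)*j = 7 - (-7)*j² = 7 + 7*j²)
U(l(L(4, 7)))/T = (7 + 7*(-⅓)²)/58982493814856 = (7 + 7*(⅑))*(1/58982493814856) = (7 + 7/9)*(1/58982493814856) = (70/9)*(1/58982493814856) = 35/265421222166852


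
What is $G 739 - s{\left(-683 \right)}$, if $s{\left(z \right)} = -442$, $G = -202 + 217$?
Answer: $11527$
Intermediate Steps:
$G = 15$
$G 739 - s{\left(-683 \right)} = 15 \cdot 739 - -442 = 11085 + 442 = 11527$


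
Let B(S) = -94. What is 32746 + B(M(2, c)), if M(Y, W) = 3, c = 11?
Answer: 32652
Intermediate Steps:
32746 + B(M(2, c)) = 32746 - 94 = 32652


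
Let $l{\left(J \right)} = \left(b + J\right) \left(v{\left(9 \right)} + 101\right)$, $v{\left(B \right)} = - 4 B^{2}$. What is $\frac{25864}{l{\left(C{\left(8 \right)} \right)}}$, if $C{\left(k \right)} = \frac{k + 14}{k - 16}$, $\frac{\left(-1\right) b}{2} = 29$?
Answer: $\frac{103456}{54189} \approx 1.9092$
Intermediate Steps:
$b = -58$ ($b = \left(-2\right) 29 = -58$)
$C{\left(k \right)} = \frac{14 + k}{-16 + k}$
$l{\left(J \right)} = 12934 - 223 J$ ($l{\left(J \right)} = \left(-58 + J\right) \left(- 4 \cdot 9^{2} + 101\right) = \left(-58 + J\right) \left(\left(-4\right) 81 + 101\right) = \left(-58 + J\right) \left(-324 + 101\right) = \left(-58 + J\right) \left(-223\right) = 12934 - 223 J$)
$\frac{25864}{l{\left(C{\left(8 \right)} \right)}} = \frac{25864}{12934 - 223 \frac{14 + 8}{-16 + 8}} = \frac{25864}{12934 - 223 \frac{1}{-8} \cdot 22} = \frac{25864}{12934 - 223 \left(\left(- \frac{1}{8}\right) 22\right)} = \frac{25864}{12934 - - \frac{2453}{4}} = \frac{25864}{12934 + \frac{2453}{4}} = \frac{25864}{\frac{54189}{4}} = 25864 \cdot \frac{4}{54189} = \frac{103456}{54189}$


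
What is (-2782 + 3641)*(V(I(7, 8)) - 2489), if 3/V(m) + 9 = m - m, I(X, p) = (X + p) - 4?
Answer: -6415012/3 ≈ -2.1383e+6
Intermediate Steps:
I(X, p) = -4 + X + p
V(m) = -1/3 (V(m) = 3/(-9 + (m - m)) = 3/(-9 + 0) = 3/(-9) = 3*(-1/9) = -1/3)
(-2782 + 3641)*(V(I(7, 8)) - 2489) = (-2782 + 3641)*(-1/3 - 2489) = 859*(-7468/3) = -6415012/3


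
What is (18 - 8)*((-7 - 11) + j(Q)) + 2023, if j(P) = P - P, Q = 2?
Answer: 1843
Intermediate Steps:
j(P) = 0
(18 - 8)*((-7 - 11) + j(Q)) + 2023 = (18 - 8)*((-7 - 11) + 0) + 2023 = 10*(-18 + 0) + 2023 = 10*(-18) + 2023 = -180 + 2023 = 1843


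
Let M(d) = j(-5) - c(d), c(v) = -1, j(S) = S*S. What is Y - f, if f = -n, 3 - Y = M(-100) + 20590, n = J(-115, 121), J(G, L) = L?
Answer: -20492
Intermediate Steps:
n = 121
j(S) = S**2
M(d) = 26 (M(d) = (-5)**2 - 1*(-1) = 25 + 1 = 26)
Y = -20613 (Y = 3 - (26 + 20590) = 3 - 1*20616 = 3 - 20616 = -20613)
f = -121 (f = -1*121 = -121)
Y - f = -20613 - 1*(-121) = -20613 + 121 = -20492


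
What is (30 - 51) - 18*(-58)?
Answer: 1023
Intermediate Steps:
(30 - 51) - 18*(-58) = -21 + 1044 = 1023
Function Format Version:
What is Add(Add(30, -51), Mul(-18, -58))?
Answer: 1023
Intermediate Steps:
Add(Add(30, -51), Mul(-18, -58)) = Add(-21, 1044) = 1023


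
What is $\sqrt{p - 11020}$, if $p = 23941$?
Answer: $\sqrt{12921} \approx 113.67$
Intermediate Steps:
$\sqrt{p - 11020} = \sqrt{23941 - 11020} = \sqrt{12921}$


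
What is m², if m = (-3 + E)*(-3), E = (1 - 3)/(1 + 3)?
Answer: 441/4 ≈ 110.25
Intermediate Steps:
E = -½ (E = -2/4 = -2*¼ = -½ ≈ -0.50000)
m = 21/2 (m = (-3 - ½)*(-3) = -7/2*(-3) = 21/2 ≈ 10.500)
m² = (21/2)² = 441/4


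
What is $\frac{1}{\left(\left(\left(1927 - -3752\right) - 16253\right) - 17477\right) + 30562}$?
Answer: $\frac{1}{2511} \approx 0.00039825$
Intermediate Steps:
$\frac{1}{\left(\left(\left(1927 - -3752\right) - 16253\right) - 17477\right) + 30562} = \frac{1}{\left(\left(\left(1927 + 3752\right) - 16253\right) - 17477\right) + 30562} = \frac{1}{\left(\left(5679 - 16253\right) - 17477\right) + 30562} = \frac{1}{\left(-10574 - 17477\right) + 30562} = \frac{1}{-28051 + 30562} = \frac{1}{2511}$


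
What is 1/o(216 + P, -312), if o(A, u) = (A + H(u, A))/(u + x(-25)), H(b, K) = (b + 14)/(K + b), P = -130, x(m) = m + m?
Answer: -40906/9867 ≈ -4.1457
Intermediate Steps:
x(m) = 2*m
H(b, K) = (14 + b)/(K + b)
o(A, u) = (A + (14 + u)/(A + u))/(-50 + u) (o(A, u) = (A + (14 + u)/(A + u))/(u + 2*(-25)) = (A + (14 + u)/(A + u))/(u - 50) = (A + (14 + u)/(A + u))/(-50 + u))
1/o(216 + P, -312) = 1/((14 - 312 + (216 - 130)*((216 - 130) - 312))/((-50 - 312)*((216 - 130) - 312))) = 1/((14 - 312 + 86*(86 - 312))/((-362)*(86 - 312))) = 1/(-1/362*(14 - 312 + 86*(-226))/(-226)) = 1/(-1/362*(-1/226)*(14 - 312 - 19436)) = 1/(-1/362*(-1/226)*(-19734)) = 1/(-9867/40906) = -40906/9867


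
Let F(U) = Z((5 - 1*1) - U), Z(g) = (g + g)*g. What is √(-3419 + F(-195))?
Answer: √75783 ≈ 275.29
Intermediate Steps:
Z(g) = 2*g² (Z(g) = (2*g)*g = 2*g²)
F(U) = 2*(4 - U)² (F(U) = 2*((5 - 1*1) - U)² = 2*((5 - 1) - U)² = 2*(4 - U)²)
√(-3419 + F(-195)) = √(-3419 + 2*(-4 - 195)²) = √(-3419 + 2*(-199)²) = √(-3419 + 2*39601) = √(-3419 + 79202) = √75783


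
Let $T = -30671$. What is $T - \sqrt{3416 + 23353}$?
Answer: $-30671 - \sqrt{26769} \approx -30835.0$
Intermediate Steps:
$T - \sqrt{3416 + 23353} = -30671 - \sqrt{3416 + 23353} = -30671 - \sqrt{26769}$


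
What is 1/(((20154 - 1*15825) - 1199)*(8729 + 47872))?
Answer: 1/177161130 ≈ 5.6446e-9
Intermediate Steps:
1/(((20154 - 1*15825) - 1199)*(8729 + 47872)) = 1/(((20154 - 15825) - 1199)*56601) = 1/((4329 - 1199)*56601) = 1/(3130*56601) = 1/177161130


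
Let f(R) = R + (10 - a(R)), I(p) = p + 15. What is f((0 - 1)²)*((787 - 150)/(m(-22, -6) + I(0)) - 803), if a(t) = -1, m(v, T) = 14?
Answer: -271800/29 ≈ -9372.4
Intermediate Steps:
I(p) = 15 + p
f(R) = 11 + R (f(R) = R + (10 - 1*(-1)) = R + (10 + 1) = R + 11 = 11 + R)
f((0 - 1)²)*((787 - 150)/(m(-22, -6) + I(0)) - 803) = (11 + (0 - 1)²)*((787 - 150)/(14 + (15 + 0)) - 803) = (11 + (-1)²)*(637/(14 + 15) - 803) = (11 + 1)*(637/29 - 803) = 12*(637*(1/29) - 803) = 12*(637/29 - 803) = 12*(-22650/29) = -271800/29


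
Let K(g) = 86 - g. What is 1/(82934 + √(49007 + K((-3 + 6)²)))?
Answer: 41467/3438999636 - √12271/3438999636 ≈ 1.2026e-5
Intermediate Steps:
1/(82934 + √(49007 + K((-3 + 6)²))) = 1/(82934 + √(49007 + (86 - (-3 + 6)²))) = 1/(82934 + √(49007 + (86 - 1*3²))) = 1/(82934 + √(49007 + (86 - 1*9))) = 1/(82934 + √(49007 + (86 - 9))) = 1/(82934 + √(49007 + 77)) = 1/(82934 + √49084) = 1/(82934 + 2*√12271)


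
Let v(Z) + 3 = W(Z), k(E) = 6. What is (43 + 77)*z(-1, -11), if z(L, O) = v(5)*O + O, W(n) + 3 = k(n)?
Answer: -1320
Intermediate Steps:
W(n) = 3 (W(n) = -3 + 6 = 3)
v(Z) = 0 (v(Z) = -3 + 3 = 0)
z(L, O) = O (z(L, O) = 0*O + O = 0 + O = O)
(43 + 77)*z(-1, -11) = (43 + 77)*(-11) = 120*(-11) = -1320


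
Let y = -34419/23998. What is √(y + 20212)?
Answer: √68871868294/1846 ≈ 142.16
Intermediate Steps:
y = -34419/23998 (y = -34419*1/23998 = -34419/23998 ≈ -1.4342)
√(y + 20212) = √(-34419/23998 + 20212) = √(485013157/23998) = √68871868294/1846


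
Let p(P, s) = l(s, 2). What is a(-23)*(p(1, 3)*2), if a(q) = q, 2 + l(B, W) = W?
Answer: 0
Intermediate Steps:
l(B, W) = -2 + W
p(P, s) = 0 (p(P, s) = -2 + 2 = 0)
a(-23)*(p(1, 3)*2) = -0*2 = -23*0 = 0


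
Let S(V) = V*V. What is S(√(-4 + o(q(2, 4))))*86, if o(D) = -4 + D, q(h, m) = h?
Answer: -516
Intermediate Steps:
S(V) = V²
S(√(-4 + o(q(2, 4))))*86 = (√(-4 + (-4 + 2)))²*86 = (√(-4 - 2))²*86 = (√(-6))²*86 = (I*√6)²*86 = -6*86 = -516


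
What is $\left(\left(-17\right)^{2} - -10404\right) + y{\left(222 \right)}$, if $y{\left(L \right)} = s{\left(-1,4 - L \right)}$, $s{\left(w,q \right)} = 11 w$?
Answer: $10682$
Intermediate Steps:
$y{\left(L \right)} = -11$ ($y{\left(L \right)} = 11 \left(-1\right) = -11$)
$\left(\left(-17\right)^{2} - -10404\right) + y{\left(222 \right)} = \left(\left(-17\right)^{2} - -10404\right) - 11 = \left(289 + 10404\right) - 11 = 10693 - 11 = 10682$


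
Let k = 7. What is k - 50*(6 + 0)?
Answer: -293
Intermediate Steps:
k - 50*(6 + 0) = 7 - 50*(6 + 0) = 7 - 50*6 = 7 - 25*12 = 7 - 300 = -293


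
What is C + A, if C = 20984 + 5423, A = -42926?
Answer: -16519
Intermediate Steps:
C = 26407
C + A = 26407 - 42926 = -16519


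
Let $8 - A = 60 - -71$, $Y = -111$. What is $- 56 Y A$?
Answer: $-764568$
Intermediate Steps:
$A = -123$ ($A = 8 - \left(60 - -71\right) = 8 - \left(60 + 71\right) = 8 - 131 = -123$)
$- 56 Y A = \left(-56\right) \left(-111\right) \left(-123\right) = 6216 \left(-123\right) = -764568$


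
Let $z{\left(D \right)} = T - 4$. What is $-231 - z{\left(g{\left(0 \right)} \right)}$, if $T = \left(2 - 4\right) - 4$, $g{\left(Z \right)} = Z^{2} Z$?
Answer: $-221$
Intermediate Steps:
$g{\left(Z \right)} = Z^{3}$
$T = -6$ ($T = -2 - 4 = -6$)
$z{\left(D \right)} = -10$ ($z{\left(D \right)} = -6 - 4 = -10$)
$-231 - z{\left(g{\left(0 \right)} \right)} = -231 - -10 = -231 + 10 = -221$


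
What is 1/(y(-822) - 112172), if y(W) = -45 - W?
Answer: -1/111395 ≈ -8.9771e-6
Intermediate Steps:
1/(y(-822) - 112172) = 1/((-45 - 1*(-822)) - 112172) = 1/((-45 + 822) - 112172) = 1/(777 - 112172) = 1/(-111395) = -1/111395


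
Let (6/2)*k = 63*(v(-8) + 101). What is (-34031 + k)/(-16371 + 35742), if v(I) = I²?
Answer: -30566/19371 ≈ -1.5779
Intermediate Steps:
k = 3465 (k = (63*((-8)² + 101))/3 = (63*(64 + 101))/3 = (63*165)/3 = (⅓)*10395 = 3465)
(-34031 + k)/(-16371 + 35742) = (-34031 + 3465)/(-16371 + 35742) = -30566/19371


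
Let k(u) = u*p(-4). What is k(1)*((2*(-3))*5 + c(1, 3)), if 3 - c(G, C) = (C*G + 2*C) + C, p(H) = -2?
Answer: 78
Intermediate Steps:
c(G, C) = 3 - 3*C - C*G (c(G, C) = 3 - ((C*G + 2*C) + C) = 3 - ((2*C + C*G) + C) = 3 - (3*C + C*G) = 3 + (-3*C - C*G) = 3 - 3*C - C*G)
k(u) = -2*u (k(u) = u*(-2) = -2*u)
k(1)*((2*(-3))*5 + c(1, 3)) = (-2*1)*((2*(-3))*5 + (3 - 3*3 - 1*3*1)) = -2*(-6*5 + (3 - 9 - 3)) = -2*(-30 - 9) = -2*(-39) = 78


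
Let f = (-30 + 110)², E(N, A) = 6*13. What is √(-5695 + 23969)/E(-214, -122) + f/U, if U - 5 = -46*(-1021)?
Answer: 6400/46971 + √18274/78 ≈ 1.8693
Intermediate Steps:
E(N, A) = 78
U = 46971 (U = 5 - 46*(-1021) = 5 + 46966 = 46971)
f = 6400 (f = 80² = 6400)
√(-5695 + 23969)/E(-214, -122) + f/U = √(-5695 + 23969)/78 + 6400/46971 = √18274*(1/78) + 6400*(1/46971) = √18274/78 + 6400/46971 = 6400/46971 + √18274/78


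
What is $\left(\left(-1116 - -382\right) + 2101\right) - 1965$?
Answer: $-598$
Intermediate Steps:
$\left(\left(-1116 - -382\right) + 2101\right) - 1965 = \left(\left(-1116 + 382\right) + 2101\right) - 1965 = \left(-734 + 2101\right) - 1965 = 1367 - 1965 = -598$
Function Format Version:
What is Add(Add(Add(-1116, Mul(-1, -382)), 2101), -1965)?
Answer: -598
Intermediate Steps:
Add(Add(Add(-1116, Mul(-1, -382)), 2101), -1965) = Add(Add(Add(-1116, 382), 2101), -1965) = Add(Add(-734, 2101), -1965) = Add(1367, -1965) = -598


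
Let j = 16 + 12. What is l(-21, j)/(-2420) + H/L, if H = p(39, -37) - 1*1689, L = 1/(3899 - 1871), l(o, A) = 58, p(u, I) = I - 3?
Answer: -4242758549/1210 ≈ -3.5064e+6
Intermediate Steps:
j = 28
p(u, I) = -3 + I
L = 1/2028 ≈ 0.00049310
H = -1729 (H = (-3 - 37) - 1*1689 = -40 - 1689 = -1729)
l(-21, j)/(-2420) + H/L = 58/(-2420) - 1729/1/2028 = 58*(-1/2420) - 1729*2028 = -29/1210 - 3506412 = -4242758549/1210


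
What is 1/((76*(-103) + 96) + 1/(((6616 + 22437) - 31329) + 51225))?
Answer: -48949/378473667 ≈ -0.00012933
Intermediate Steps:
1/((76*(-103) + 96) + 1/(((6616 + 22437) - 31329) + 51225)) = 1/((-7828 + 96) + 1/((29053 - 31329) + 51225)) = 1/(-7732 + 1/(-2276 + 51225)) = 1/(-7732 + 1/48949) = 1/(-378473667/48949) = -48949/378473667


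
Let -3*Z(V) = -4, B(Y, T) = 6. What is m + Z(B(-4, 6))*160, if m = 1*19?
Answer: 697/3 ≈ 232.33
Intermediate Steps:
m = 19
Z(V) = 4/3 (Z(V) = -1/3*(-4) = 4/3)
m + Z(B(-4, 6))*160 = 19 + (4/3)*160 = 19 + 640/3 = 697/3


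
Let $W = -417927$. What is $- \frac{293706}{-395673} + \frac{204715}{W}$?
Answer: $\frac{13915823089}{55120809957} \approx 0.25246$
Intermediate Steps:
$- \frac{293706}{-395673} + \frac{204715}{W} = - \frac{293706}{-395673} + \frac{204715}{-417927} = \left(-293706\right) \left(- \frac{1}{395673}\right) + 204715 \left(- \frac{1}{417927}\right) = \frac{97902}{131891} - \frac{204715}{417927} = \frac{13915823089}{55120809957}$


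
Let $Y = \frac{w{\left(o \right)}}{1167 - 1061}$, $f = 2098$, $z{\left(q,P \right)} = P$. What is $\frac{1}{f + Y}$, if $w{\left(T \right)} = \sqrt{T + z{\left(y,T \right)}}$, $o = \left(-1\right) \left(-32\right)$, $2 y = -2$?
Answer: $\frac{53}{111198} \approx 0.00047663$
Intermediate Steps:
$y = -1$ ($y = \frac{1}{2} \left(-2\right) = -1$)
$o = 32$
$w{\left(T \right)} = \sqrt{2} \sqrt{T}$ ($w{\left(T \right)} = \sqrt{T + T} = \sqrt{2 T} = \sqrt{2} \sqrt{T}$)
$Y = \frac{4}{53}$ ($Y = \frac{\sqrt{2} \sqrt{32}}{1167 - 1061} = \frac{\sqrt{2} \cdot 4 \sqrt{2}}{106} = 8 \cdot \frac{1}{106} = \frac{4}{53} \approx 0.075472$)
$\frac{1}{f + Y} = \frac{1}{2098 + \frac{4}{53}} = \frac{1}{\frac{111198}{53}} = \frac{53}{111198}$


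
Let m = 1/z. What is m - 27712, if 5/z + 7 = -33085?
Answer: -171652/5 ≈ -34330.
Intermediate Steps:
z = -5/33092 (z = 5/(-7 - 33085) = 5/(-33092) = 5*(-1/33092) = -5/33092 ≈ -0.00015109)
m = -33092/5 (m = 1/(-5/33092) = -33092/5 ≈ -6618.4)
m - 27712 = -33092/5 - 27712 = -171652/5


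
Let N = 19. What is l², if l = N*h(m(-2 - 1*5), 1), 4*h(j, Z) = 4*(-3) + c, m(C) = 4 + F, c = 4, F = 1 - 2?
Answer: 1444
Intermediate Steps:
F = -1
m(C) = 3 (m(C) = 4 - 1 = 3)
h(j, Z) = -2 (h(j, Z) = (4*(-3) + 4)/4 = (-12 + 4)/4 = (¼)*(-8) = -2)
l = -38 (l = 19*(-2) = -38)
l² = (-38)² = 1444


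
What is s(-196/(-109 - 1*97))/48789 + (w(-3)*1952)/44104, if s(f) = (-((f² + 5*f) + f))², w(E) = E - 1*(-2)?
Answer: -1312720242319684/30273233316229917 ≈ -0.043362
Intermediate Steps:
w(E) = 2 + E (w(E) = E + 2 = 2 + E)
s(f) = (-f² - 6*f)² (s(f) = (-(f² + 6*f))² = (-f² - 6*f)²)
s(-196/(-109 - 1*97))/48789 + (w(-3)*1952)/44104 = ((-196/(-109 - 1*97))²*(6 - 196/(-109 - 1*97))²)/48789 + ((2 - 3)*1952)/44104 = ((-196/(-109 - 97))²*(6 - 196/(-109 - 97))²)*(1/48789) - 1*1952*(1/44104) = ((-196/(-206))²*(6 - 196/(-206))²)*(1/48789) - 1952*1/44104 = ((-196*(-1/206))²*(6 - 196*(-1/206))²)*(1/48789) - 244/5513 = ((98/103)²*(6 + 98/103)²)*(1/48789) - 244/5513 = (9604*(716/103)²/10609)*(1/48789) - 244/5513 = ((9604/10609)*(512656/10609))*(1/48789) - 244/5513 = (4923548224/112550881)*(1/48789) - 244/5513 = 4923548224/5491244933109 - 244/5513 = -1312720242319684/30273233316229917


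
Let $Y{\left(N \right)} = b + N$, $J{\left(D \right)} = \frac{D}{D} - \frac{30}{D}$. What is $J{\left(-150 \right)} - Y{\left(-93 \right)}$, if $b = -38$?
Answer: $\frac{661}{5} \approx 132.2$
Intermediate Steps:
$J{\left(D \right)} = 1 - \frac{30}{D}$
$Y{\left(N \right)} = -38 + N$
$J{\left(-150 \right)} - Y{\left(-93 \right)} = \frac{-30 - 150}{-150} - \left(-38 - 93\right) = \left(- \frac{1}{150}\right) \left(-180\right) - -131 = \frac{6}{5} + 131 = \frac{661}{5}$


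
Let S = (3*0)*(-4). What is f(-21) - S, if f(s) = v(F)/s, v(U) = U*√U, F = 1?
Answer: -1/21 ≈ -0.047619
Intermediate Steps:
v(U) = U^(3/2)
S = 0 (S = 0*(-4) = 0)
f(s) = 1/s (f(s) = 1^(3/2)/s = 1/s)
f(-21) - S = 1/(-21) - 1*0 = -1/21 + 0 = -1/21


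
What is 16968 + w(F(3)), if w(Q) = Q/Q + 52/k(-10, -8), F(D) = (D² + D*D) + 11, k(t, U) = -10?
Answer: 84819/5 ≈ 16964.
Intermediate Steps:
F(D) = 11 + 2*D² (F(D) = (D² + D²) + 11 = 2*D² + 11 = 11 + 2*D²)
w(Q) = -21/5 (w(Q) = Q/Q + 52/(-10) = 1 + 52*(-⅒) = 1 - 26/5 = -21/5)
16968 + w(F(3)) = 16968 - 21/5 = 84819/5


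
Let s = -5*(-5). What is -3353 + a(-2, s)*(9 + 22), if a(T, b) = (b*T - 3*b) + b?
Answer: -6453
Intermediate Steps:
s = 25
a(T, b) = -2*b + T*b (a(T, b) = (T*b - 3*b) + b = (-3*b + T*b) + b = -2*b + T*b)
-3353 + a(-2, s)*(9 + 22) = -3353 + (25*(-2 - 2))*(9 + 22) = -3353 + (25*(-4))*31 = -3353 - 100*31 = -3353 - 3100 = -6453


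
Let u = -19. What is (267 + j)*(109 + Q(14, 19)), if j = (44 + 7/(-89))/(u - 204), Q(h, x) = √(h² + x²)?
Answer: 577181160/19847 + 5295240*√557/19847 ≈ 35378.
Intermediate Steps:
j = -3909/19847 (j = (44 + 7/(-89))/(-19 - 204) = (44 + 7*(-1/89))/(-223) = (44 - 7/89)*(-1/223) = (3909/89)*(-1/223) = -3909/19847 ≈ -0.19696)
(267 + j)*(109 + Q(14, 19)) = (267 - 3909/19847)*(109 + √(14² + 19²)) = 5295240*(109 + √(196 + 361))/19847 = 5295240*(109 + √557)/19847 = 577181160/19847 + 5295240*√557/19847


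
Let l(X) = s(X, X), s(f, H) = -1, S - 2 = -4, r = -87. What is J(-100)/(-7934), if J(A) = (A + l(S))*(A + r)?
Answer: -18887/7934 ≈ -2.3805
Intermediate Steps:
S = -2 (S = 2 - 4 = -2)
l(X) = -1
J(A) = (-1 + A)*(-87 + A) (J(A) = (A - 1)*(A - 87) = (-1 + A)*(-87 + A))
J(-100)/(-7934) = (87 + (-100)**2 - 88*(-100))/(-7934) = (87 + 10000 + 8800)*(-1/7934) = 18887*(-1/7934) = -18887/7934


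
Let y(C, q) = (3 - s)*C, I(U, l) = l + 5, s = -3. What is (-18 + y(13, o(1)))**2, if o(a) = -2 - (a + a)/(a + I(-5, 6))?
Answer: 3600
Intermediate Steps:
I(U, l) = 5 + l
o(a) = -2 - 2*a/(11 + a) (o(a) = -2 - (a + a)/(a + (5 + 6)) = -2 - 2*a/(a + 11) = -2 - 2*a/(11 + a))
y(C, q) = 6*C (y(C, q) = (3 - 1*(-3))*C = (3 + 3)*C = 6*C)
(-18 + y(13, o(1)))**2 = (-18 + 6*13)**2 = (-18 + 78)**2 = 60**2 = 3600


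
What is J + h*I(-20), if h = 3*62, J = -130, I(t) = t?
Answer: -3850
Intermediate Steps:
h = 186
J + h*I(-20) = -130 + 186*(-20) = -130 - 3720 = -3850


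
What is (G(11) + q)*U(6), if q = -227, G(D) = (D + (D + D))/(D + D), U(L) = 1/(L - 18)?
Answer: 451/24 ≈ 18.792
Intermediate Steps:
U(L) = 1/(-18 + L)
G(D) = 3/2 (G(D) = (D + 2*D)/((2*D)) = (3*D)*(1/(2*D)) = 3/2)
(G(11) + q)*U(6) = (3/2 - 227)/(-18 + 6) = -451/2/(-12) = -451/2*(-1/12) = 451/24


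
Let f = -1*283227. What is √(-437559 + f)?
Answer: I*√720786 ≈ 848.99*I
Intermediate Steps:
f = -283227
√(-437559 + f) = √(-437559 - 283227) = √(-720786) = I*√720786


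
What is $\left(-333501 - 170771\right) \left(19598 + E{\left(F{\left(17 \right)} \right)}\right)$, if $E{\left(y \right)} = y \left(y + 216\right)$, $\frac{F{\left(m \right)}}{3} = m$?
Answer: $-16749394480$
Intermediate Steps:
$F{\left(m \right)} = 3 m$
$E{\left(y \right)} = y \left(216 + y\right)$
$\left(-333501 - 170771\right) \left(19598 + E{\left(F{\left(17 \right)} \right)}\right) = \left(-333501 - 170771\right) \left(19598 + 3 \cdot 17 \left(216 + 3 \cdot 17\right)\right) = - 504272 \left(19598 + 51 \left(216 + 51\right)\right) = - 504272 \left(19598 + 51 \cdot 267\right) = - 504272 \left(19598 + 13617\right) = \left(-504272\right) 33215 = -16749394480$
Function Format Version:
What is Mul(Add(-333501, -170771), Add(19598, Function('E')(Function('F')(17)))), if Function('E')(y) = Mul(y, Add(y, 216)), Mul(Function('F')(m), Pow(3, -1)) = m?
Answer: -16749394480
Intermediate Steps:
Function('F')(m) = Mul(3, m)
Function('E')(y) = Mul(y, Add(216, y))
Mul(Add(-333501, -170771), Add(19598, Function('E')(Function('F')(17)))) = Mul(Add(-333501, -170771), Add(19598, Mul(Mul(3, 17), Add(216, Mul(3, 17))))) = Mul(-504272, Add(19598, Mul(51, Add(216, 51)))) = Mul(-504272, Add(19598, Mul(51, 267))) = Mul(-504272, Add(19598, 13617)) = Mul(-504272, 33215) = -16749394480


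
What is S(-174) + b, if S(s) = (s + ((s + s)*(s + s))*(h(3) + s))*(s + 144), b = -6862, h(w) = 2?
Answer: 624894998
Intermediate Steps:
S(s) = (144 + s)*(s + 4*s²*(2 + s)) (S(s) = (s + ((s + s)*(s + s))*(2 + s))*(s + 144) = (s + ((2*s)*(2*s))*(2 + s))*(144 + s) = (s + (4*s²)*(2 + s))*(144 + s) = (s + 4*s²*(2 + s))*(144 + s) = (144 + s)*(s + 4*s²*(2 + s)))
S(-174) + b = -174*(144 + 4*(-174)³ + 584*(-174)² + 1153*(-174)) - 6862 = -174*(144 + 4*(-5268024) + 584*30276 - 200622) - 6862 = -174*(144 - 21072096 + 17681184 - 200622) - 6862 = -174*(-3591390) - 6862 = 624901860 - 6862 = 624894998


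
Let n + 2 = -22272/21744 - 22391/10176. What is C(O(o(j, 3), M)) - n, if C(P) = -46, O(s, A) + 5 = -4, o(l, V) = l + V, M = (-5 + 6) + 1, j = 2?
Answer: -20884805/512192 ≈ -40.775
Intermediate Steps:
M = 2 (M = 1 + 1 = 2)
o(l, V) = V + l
O(s, A) = -9 (O(s, A) = -5 - 4 = -9)
n = -2676027/512192 (n = -2 + (-22272/21744 - 22391/10176) = -2 + (-22272*1/21744 - 22391*1/10176) = -2 + (-464/453 - 22391/10176) = -2 - 1651643/512192 = -2676027/512192 ≈ -5.2247)
C(O(o(j, 3), M)) - n = -46 - 1*(-2676027/512192) = -46 + 2676027/512192 = -20884805/512192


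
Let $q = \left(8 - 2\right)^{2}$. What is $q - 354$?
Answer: $-318$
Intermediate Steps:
$q = 36$ ($q = 6^{2} = 36$)
$q - 354 = 36 - 354 = -318$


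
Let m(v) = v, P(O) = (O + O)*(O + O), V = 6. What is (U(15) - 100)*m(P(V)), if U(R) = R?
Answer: -12240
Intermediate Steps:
P(O) = 4*O**2 (P(O) = (2*O)*(2*O) = 4*O**2)
(U(15) - 100)*m(P(V)) = (15 - 100)*(4*6**2) = -340*36 = -85*144 = -12240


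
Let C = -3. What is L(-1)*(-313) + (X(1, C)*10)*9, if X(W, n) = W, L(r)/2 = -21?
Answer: 13236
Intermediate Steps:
L(r) = -42 (L(r) = 2*(-21) = -42)
L(-1)*(-313) + (X(1, C)*10)*9 = -42*(-313) + (1*10)*9 = 13146 + 10*9 = 13146 + 90 = 13236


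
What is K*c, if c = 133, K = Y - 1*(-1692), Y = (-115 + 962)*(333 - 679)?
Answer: -38752210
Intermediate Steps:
Y = -293062 (Y = 847*(-346) = -293062)
K = -291370 (K = -293062 - 1*(-1692) = -293062 + 1692 = -291370)
K*c = -291370*133 = -38752210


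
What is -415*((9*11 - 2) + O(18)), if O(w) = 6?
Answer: -42745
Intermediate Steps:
-415*((9*11 - 2) + O(18)) = -415*((9*11 - 2) + 6) = -415*((99 - 2) + 6) = -415*(97 + 6) = -415*103 = -42745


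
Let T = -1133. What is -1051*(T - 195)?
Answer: 1395728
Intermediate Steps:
-1051*(T - 195) = -1051*(-1133 - 195) = -1051*(-1328) = 1395728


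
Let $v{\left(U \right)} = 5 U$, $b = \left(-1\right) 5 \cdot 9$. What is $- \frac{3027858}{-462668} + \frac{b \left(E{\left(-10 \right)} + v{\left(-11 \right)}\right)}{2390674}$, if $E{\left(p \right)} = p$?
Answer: $\frac{3026745276}{462411521} \approx 6.5456$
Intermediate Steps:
$b = -45$ ($b = \left(-5\right) 9 = -45$)
$- \frac{3027858}{-462668} + \frac{b \left(E{\left(-10 \right)} + v{\left(-11 \right)}\right)}{2390674} = - \frac{3027858}{-462668} + \frac{\left(-45\right) \left(-10 + 5 \left(-11\right)\right)}{2390674} = \left(-3027858\right) \left(- \frac{1}{462668}\right) + - 45 \left(-10 - 55\right) \frac{1}{2390674} = \frac{65823}{10058} + \left(-45\right) \left(-65\right) \frac{1}{2390674} = \frac{65823}{10058} + 2925 \cdot \frac{1}{2390674} = \frac{65823}{10058} + \frac{225}{183898} = \frac{3026745276}{462411521}$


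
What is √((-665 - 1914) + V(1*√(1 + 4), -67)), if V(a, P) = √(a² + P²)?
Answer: √(-2579 + √4494) ≈ 50.12*I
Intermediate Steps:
V(a, P) = √(P² + a²)
√((-665 - 1914) + V(1*√(1 + 4), -67)) = √((-665 - 1914) + √((-67)² + (1*√(1 + 4))²)) = √(-2579 + √(4489 + (1*√5)²)) = √(-2579 + √(4489 + (√5)²)) = √(-2579 + √(4489 + 5)) = √(-2579 + √4494)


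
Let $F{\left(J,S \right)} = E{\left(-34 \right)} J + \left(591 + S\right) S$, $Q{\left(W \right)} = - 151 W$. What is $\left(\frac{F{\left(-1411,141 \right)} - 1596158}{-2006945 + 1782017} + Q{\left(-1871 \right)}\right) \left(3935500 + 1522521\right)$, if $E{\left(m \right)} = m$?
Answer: $\frac{86712027812394415}{56232} \approx 1.542 \cdot 10^{12}$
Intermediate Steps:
$F{\left(J,S \right)} = - 34 J + S \left(591 + S\right)$ ($F{\left(J,S \right)} = - 34 J + \left(591 + S\right) S = - 34 J + S \left(591 + S\right)$)
$\left(\frac{F{\left(-1411,141 \right)} - 1596158}{-2006945 + 1782017} + Q{\left(-1871 \right)}\right) \left(3935500 + 1522521\right) = \left(\frac{\left(141^{2} - -47974 + 591 \cdot 141\right) - 1596158}{-2006945 + 1782017} - -282521\right) \left(3935500 + 1522521\right) = \left(\frac{\left(19881 + 47974 + 83331\right) - 1596158}{-224928} + 282521\right) 5458021 = \left(\left(151186 - 1596158\right) \left(- \frac{1}{224928}\right) + 282521\right) 5458021 = \left(\left(-1444972\right) \left(- \frac{1}{224928}\right) + 282521\right) 5458021 = \left(\frac{361243}{56232} + 282521\right) 5458021 = \frac{15887082115}{56232} \cdot 5458021 = \frac{86712027812394415}{56232}$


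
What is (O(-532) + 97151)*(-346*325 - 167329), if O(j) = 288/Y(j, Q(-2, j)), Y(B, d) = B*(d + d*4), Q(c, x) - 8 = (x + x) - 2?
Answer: -9561801125409809/351785 ≈ -2.7181e+10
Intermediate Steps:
Q(c, x) = 6 + 2*x (Q(c, x) = 8 + ((x + x) - 2) = 8 + (2*x - 2) = 8 + (-2 + 2*x) = 6 + 2*x)
Y(B, d) = 5*B*d (Y(B, d) = B*(d + 4*d) = B*(5*d) = 5*B*d)
O(j) = 288/(5*j*(6 + 2*j)) (O(j) = 288/((5*j*(6 + 2*j))) = 288*(1/(5*j*(6 + 2*j))) = 288/(5*j*(6 + 2*j)))
(O(-532) + 97151)*(-346*325 - 167329) = ((144/5)/(-532*(3 - 532)) + 97151)*(-346*325 - 167329) = ((144/5)*(-1/532)/(-529) + 97151)*(-112450 - 167329) = ((144/5)*(-1/532)*(-1/529) + 97151)*(-279779) = (36/351785 + 97151)*(-279779) = (34176264571/351785)*(-279779) = -9561801125409809/351785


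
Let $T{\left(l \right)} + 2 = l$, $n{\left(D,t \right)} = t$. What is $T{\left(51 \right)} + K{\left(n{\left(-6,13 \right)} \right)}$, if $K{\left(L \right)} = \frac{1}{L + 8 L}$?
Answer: $\frac{5734}{117} \approx 49.009$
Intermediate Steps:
$K{\left(L \right)} = \frac{1}{9 L}$
$T{\left(l \right)} = -2 + l$
$T{\left(51 \right)} + K{\left(n{\left(-6,13 \right)} \right)} = \left(-2 + 51\right) + \frac{1}{9 \cdot 13} = 49 + \frac{1}{9} \cdot \frac{1}{13} = 49 + \frac{1}{117} = \frac{5734}{117}$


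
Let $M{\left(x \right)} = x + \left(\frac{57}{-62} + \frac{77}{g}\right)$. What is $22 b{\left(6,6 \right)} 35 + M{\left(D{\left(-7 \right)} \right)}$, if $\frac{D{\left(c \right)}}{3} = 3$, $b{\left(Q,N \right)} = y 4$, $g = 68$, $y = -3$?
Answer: $- \frac{19458499}{2108} \approx -9230.8$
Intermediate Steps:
$b{\left(Q,N \right)} = -12$ ($b{\left(Q,N \right)} = \left(-3\right) 4 = -12$)
$D{\left(c \right)} = 9$ ($D{\left(c \right)} = 3 \cdot 3 = 9$)
$M{\left(x \right)} = \frac{449}{2108} + x$ ($M{\left(x \right)} = x + \left(\frac{57}{-62} + \frac{77}{68}\right) = x + \left(57 \left(- \frac{1}{62}\right) + 77 \cdot \frac{1}{68}\right) = x + \left(- \frac{57}{62} + \frac{77}{68}\right) = x + \frac{449}{2108} = \frac{449}{2108} + x$)
$22 b{\left(6,6 \right)} 35 + M{\left(D{\left(-7 \right)} \right)} = 22 \left(-12\right) 35 + \left(\frac{449}{2108} + 9\right) = \left(-264\right) 35 + \frac{19421}{2108} = -9240 + \frac{19421}{2108} = - \frac{19458499}{2108}$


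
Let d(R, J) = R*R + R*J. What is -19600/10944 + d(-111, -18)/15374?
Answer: -4519477/5257908 ≈ -0.85956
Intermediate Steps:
d(R, J) = R**2 + J*R
-19600/10944 + d(-111, -18)/15374 = -19600/10944 - 111*(-18 - 111)/15374 = -19600*1/10944 - 111*(-129)*(1/15374) = -1225/684 + 14319*(1/15374) = -1225/684 + 14319/15374 = -4519477/5257908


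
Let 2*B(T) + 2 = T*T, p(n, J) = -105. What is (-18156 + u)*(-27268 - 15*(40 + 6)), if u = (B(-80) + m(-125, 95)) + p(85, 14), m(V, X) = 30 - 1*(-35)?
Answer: 419286126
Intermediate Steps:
m(V, X) = 65 (m(V, X) = 30 + 35 = 65)
B(T) = -1 + T²/2 (B(T) = -1 + (T*T)/2 = -1 + T²/2)
u = 3159 (u = ((-1 + (½)*(-80)²) + 65) - 105 = ((-1 + (½)*6400) + 65) - 105 = ((-1 + 3200) + 65) - 105 = (3199 + 65) - 105 = 3264 - 105 = 3159)
(-18156 + u)*(-27268 - 15*(40 + 6)) = (-18156 + 3159)*(-27268 - 15*(40 + 6)) = -14997*(-27268 - 15*46) = -14997*(-27268 - 690) = -14997*(-27958) = 419286126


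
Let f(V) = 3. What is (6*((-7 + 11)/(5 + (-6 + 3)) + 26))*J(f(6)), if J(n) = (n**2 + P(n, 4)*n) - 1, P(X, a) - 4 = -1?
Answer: 2856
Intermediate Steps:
P(X, a) = 3 (P(X, a) = 4 - 1 = 3)
J(n) = -1 + n**2 + 3*n (J(n) = (n**2 + 3*n) - 1 = -1 + n**2 + 3*n)
(6*((-7 + 11)/(5 + (-6 + 3)) + 26))*J(f(6)) = (6*((-7 + 11)/(5 + (-6 + 3)) + 26))*(-1 + 3**2 + 3*3) = (6*(4/(5 - 3) + 26))*(-1 + 9 + 9) = (6*(4/2 + 26))*17 = (6*(4*(1/2) + 26))*17 = (6*(2 + 26))*17 = (6*28)*17 = 168*17 = 2856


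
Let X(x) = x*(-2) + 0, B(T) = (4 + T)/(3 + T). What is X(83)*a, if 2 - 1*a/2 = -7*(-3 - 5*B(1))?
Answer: 20833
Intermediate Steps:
B(T) = (4 + T)/(3 + T)
X(x) = -2*x (X(x) = -2*x + 0 = -2*x)
a = -251/2 (a = 4 - (-14)*(-3 - 5*(4 + 1)/(3 + 1)) = 4 - (-14)*(-3 - 5*5/4) = 4 - (-14)*(-3 - 25/4) = 4 - (-14)*(-37)/4 = 4 - 2*259/4 = 4 - 259/2 = -251/2 ≈ -125.50)
X(83)*a = -2*83*(-251/2) = -166*(-251/2) = 20833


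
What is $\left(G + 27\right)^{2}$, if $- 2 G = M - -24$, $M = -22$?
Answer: $676$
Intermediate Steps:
$G = -1$ ($G = - \frac{-22 - -24}{2} = - \frac{-22 + 24}{2} = \left(- \frac{1}{2}\right) 2 = -1$)
$\left(G + 27\right)^{2} = \left(-1 + 27\right)^{2} = 26^{2} = 676$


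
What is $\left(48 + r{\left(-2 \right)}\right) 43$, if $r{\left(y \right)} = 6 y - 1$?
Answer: $1505$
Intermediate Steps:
$r{\left(y \right)} = -1 + 6 y$
$\left(48 + r{\left(-2 \right)}\right) 43 = \left(48 + \left(-1 + 6 \left(-2\right)\right)\right) 43 = \left(48 - 13\right) 43 = 35 \cdot 43 = 1505$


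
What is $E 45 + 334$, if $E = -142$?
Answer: $-6056$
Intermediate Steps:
$E 45 + 334 = \left(-142\right) 45 + 334 = -6390 + 334 = -6056$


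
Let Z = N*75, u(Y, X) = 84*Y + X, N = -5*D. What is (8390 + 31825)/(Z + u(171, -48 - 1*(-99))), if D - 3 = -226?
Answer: 2681/6536 ≈ 0.41019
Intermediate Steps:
D = -223 (D = 3 - 226 = -223)
N = 1115 (N = -5*(-223) = 1115)
u(Y, X) = X + 84*Y
Z = 83625 (Z = 1115*75 = 83625)
(8390 + 31825)/(Z + u(171, -48 - 1*(-99))) = (8390 + 31825)/(83625 + ((-48 - 1*(-99)) + 84*171)) = 40215/(83625 + ((-48 + 99) + 14364)) = 40215/(83625 + (51 + 14364)) = 40215/(83625 + 14415) = 40215/98040 = 40215*(1/98040) = 2681/6536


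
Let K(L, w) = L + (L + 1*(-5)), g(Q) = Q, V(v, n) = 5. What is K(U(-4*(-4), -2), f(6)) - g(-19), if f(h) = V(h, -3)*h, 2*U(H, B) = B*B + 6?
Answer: 24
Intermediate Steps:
U(H, B) = 3 + B²/2 (U(H, B) = (B*B + 6)/2 = (B² + 6)/2 = (6 + B²)/2 = 3 + B²/2)
f(h) = 5*h
K(L, w) = -5 + 2*L (K(L, w) = L + (L - 5) = L + (-5 + L) = -5 + 2*L)
K(U(-4*(-4), -2), f(6)) - g(-19) = (-5 + 2*(3 + (½)*(-2)²)) - 1*(-19) = (-5 + 2*(3 + (½)*4)) + 19 = (-5 + 2*(3 + 2)) + 19 = (-5 + 2*5) + 19 = (-5 + 10) + 19 = 5 + 19 = 24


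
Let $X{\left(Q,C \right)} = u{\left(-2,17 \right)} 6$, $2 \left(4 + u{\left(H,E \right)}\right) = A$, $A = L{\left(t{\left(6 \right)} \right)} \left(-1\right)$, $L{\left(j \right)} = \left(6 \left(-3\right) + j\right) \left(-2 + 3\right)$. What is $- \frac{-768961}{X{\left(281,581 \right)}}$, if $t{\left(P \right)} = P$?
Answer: $\frac{768961}{12} \approx 64080.0$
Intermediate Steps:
$L{\left(j \right)} = -18 + j$ ($L{\left(j \right)} = \left(-18 + j\right) 1 = -18 + j$)
$A = 12$ ($A = \left(-18 + 6\right) \left(-1\right) = \left(-12\right) \left(-1\right) = 12$)
$u{\left(H,E \right)} = 2$ ($u{\left(H,E \right)} = -4 + \frac{1}{2} \cdot 12 = -4 + 6 = 2$)
$X{\left(Q,C \right)} = 12$ ($X{\left(Q,C \right)} = 2 \cdot 6 = 12$)
$- \frac{-768961}{X{\left(281,581 \right)}} = - \frac{-768961}{12} = \left(-1\right) \left(- \frac{768961}{12}\right) = \frac{768961}{12}$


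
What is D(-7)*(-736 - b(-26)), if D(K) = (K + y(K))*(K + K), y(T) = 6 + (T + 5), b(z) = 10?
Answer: -31332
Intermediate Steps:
y(T) = 11 + T (y(T) = 6 + (5 + T) = 11 + T)
D(K) = 2*K*(11 + 2*K) (D(K) = (K + (11 + K))*(K + K) = (11 + 2*K)*(2*K) = 2*K*(11 + 2*K))
D(-7)*(-736 - b(-26)) = (2*(-7)*(11 + 2*(-7)))*(-736 - 1*10) = (2*(-7)*(11 - 14))*(-736 - 10) = (2*(-7)*(-3))*(-746) = 42*(-746) = -31332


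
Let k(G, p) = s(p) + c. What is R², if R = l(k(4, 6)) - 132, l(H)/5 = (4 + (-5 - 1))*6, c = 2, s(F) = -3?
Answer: 36864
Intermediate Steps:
k(G, p) = -1 (k(G, p) = -3 + 2 = -1)
l(H) = -60 (l(H) = 5*((4 + (-5 - 1))*6) = 5*((4 - 6)*6) = 5*(-2*6) = 5*(-12) = -60)
R = -192 (R = -60 - 132 = -192)
R² = (-192)² = 36864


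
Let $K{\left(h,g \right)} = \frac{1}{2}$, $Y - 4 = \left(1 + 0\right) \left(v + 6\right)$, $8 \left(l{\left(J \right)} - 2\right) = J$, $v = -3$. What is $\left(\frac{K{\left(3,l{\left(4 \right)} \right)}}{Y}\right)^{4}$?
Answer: $\frac{1}{38416} \approx 2.6031 \cdot 10^{-5}$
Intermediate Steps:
$l{\left(J \right)} = 2 + \frac{J}{8}$
$Y = 7$ ($Y = 4 + \left(1 + 0\right) \left(-3 + 6\right) = 4 + 1 \cdot 3 = 4 + 3 = 7$)
$K{\left(h,g \right)} = \frac{1}{2}$
$\left(\frac{K{\left(3,l{\left(4 \right)} \right)}}{Y}\right)^{4} = \left(\frac{1}{2 \cdot 7}\right)^{4} = \left(\frac{1}{2} \cdot \frac{1}{7}\right)^{4} = \left(\frac{1}{14}\right)^{4} = \frac{1}{38416}$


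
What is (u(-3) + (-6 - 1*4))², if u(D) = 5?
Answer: 25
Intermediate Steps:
(u(-3) + (-6 - 1*4))² = (5 + (-6 - 1*4))² = (5 + (-6 - 4))² = (5 - 10)² = (-5)² = 25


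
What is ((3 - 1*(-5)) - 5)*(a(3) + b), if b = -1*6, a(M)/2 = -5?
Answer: -48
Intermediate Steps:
a(M) = -10 (a(M) = 2*(-5) = -10)
b = -6
((3 - 1*(-5)) - 5)*(a(3) + b) = ((3 - 1*(-5)) - 5)*(-10 - 6) = ((3 + 5) - 5)*(-16) = (8 - 5)*(-16) = 3*(-16) = -48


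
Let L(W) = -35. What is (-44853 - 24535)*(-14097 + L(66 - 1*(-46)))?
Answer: 980591216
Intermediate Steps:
(-44853 - 24535)*(-14097 + L(66 - 1*(-46))) = (-44853 - 24535)*(-14097 - 35) = -69388*(-14132) = 980591216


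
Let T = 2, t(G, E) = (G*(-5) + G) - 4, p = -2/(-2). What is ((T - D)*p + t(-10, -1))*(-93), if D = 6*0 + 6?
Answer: -2976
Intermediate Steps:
p = 1 (p = -2*(-½) = 1)
t(G, E) = -4 - 4*G (t(G, E) = (-5*G + G) - 4 = -4*G - 4 = -4 - 4*G)
D = 6 (D = 0 + 6 = 6)
((T - D)*p + t(-10, -1))*(-93) = ((2 - 1*6)*1 + (-4 - 4*(-10)))*(-93) = ((2 - 6)*1 + (-4 + 40))*(-93) = (-4*1 + 36)*(-93) = (-4 + 36)*(-93) = 32*(-93) = -2976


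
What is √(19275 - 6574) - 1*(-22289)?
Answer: 22289 + √12701 ≈ 22402.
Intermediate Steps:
√(19275 - 6574) - 1*(-22289) = √12701 + 22289 = 22289 + √12701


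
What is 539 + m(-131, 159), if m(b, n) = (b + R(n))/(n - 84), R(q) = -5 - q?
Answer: 8026/15 ≈ 535.07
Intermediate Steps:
m(b, n) = (-5 + b - n)/(-84 + n) (m(b, n) = (b + (-5 - n))/(n - 84) = (-5 + b - n)/(-84 + n))
539 + m(-131, 159) = 539 + (-5 - 131 - 1*159)/(-84 + 159) = 539 + (-5 - 131 - 159)/75 = 539 + (1/75)*(-295) = 539 - 59/15 = 8026/15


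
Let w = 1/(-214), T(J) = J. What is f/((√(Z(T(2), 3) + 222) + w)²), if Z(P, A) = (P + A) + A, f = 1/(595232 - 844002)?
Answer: -241186488738/13799987514299676785 - 9800344*√230/13799987514299676785 ≈ -1.7488e-8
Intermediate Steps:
f = -1/248770 (f = 1/(-248770) = -1/248770 ≈ -4.0198e-6)
Z(P, A) = P + 2*A (Z(P, A) = (A + P) + A = P + 2*A)
w = -1/214 ≈ -0.0046729
f/((√(Z(T(2), 3) + 222) + w)²) = -1/(248770*(√((2 + 2*3) + 222) - 1/214)²) = -1/(248770*(√((2 + 6) + 222) - 1/214)²) = -1/(248770*(√(8 + 222) - 1/214)²) = -1/(248770*(√230 - 1/214)²) = -1/(248770*(-1/214 + √230)²)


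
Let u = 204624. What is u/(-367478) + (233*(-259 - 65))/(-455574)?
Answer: -5456643750/13951118531 ≈ -0.39113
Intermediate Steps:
u/(-367478) + (233*(-259 - 65))/(-455574) = 204624/(-367478) + (233*(-259 - 65))/(-455574) = 204624*(-1/367478) + (233*(-324))*(-1/455574) = -102312/183739 - 75492*(-1/455574) = -102312/183739 + 12582/75929 = -5456643750/13951118531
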